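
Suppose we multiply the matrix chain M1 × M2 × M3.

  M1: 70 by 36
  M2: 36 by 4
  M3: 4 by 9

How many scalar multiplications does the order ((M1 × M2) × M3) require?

12600

(M1 × M2): 70×36 by 36×4 → 70×4, cost 70·36·4 = 10080
((M1 × M2) × M3): 70×4 by 4×9 → 70×9, cost 70·4·9 = 2520; cumulative 12600
Total: 12600 scalar multiplications.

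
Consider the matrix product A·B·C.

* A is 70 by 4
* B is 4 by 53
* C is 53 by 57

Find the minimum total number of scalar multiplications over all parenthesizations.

Order (A·(B·C)): (B·C): 4×53 by 53×57 → 4×57, cost 4·53·57 = 12084; (A·(B·C)): 70×4 by 4×57 → 70×57, cost 70·4·57 = 15960; cumulative 28044. Total 28044.
Order ((A·B)·C): (A·B): 70×4 by 4×53 → 70×53, cost 70·4·53 = 14840; ((A·B)·C): 70×53 by 53×57 → 70×57, cost 70·53·57 = 211470; cumulative 226310. Total 226310.
Minimum: 28044.

28044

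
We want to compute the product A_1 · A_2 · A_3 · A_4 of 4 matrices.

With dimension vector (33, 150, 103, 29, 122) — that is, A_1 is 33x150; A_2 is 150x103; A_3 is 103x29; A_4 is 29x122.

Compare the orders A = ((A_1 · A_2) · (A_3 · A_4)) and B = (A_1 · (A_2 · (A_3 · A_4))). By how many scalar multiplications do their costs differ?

Order A = ((A_1 · A_2) · (A_3 · A_4)): (A_1 · A_2): 33×150 by 150×103 → 33×103, cost 33·150·103 = 509850; (A_3 · A_4): 103×29 by 29×122 → 103×122, cost 103·29·122 = 364414; ((A_1 · A_2) · (A_3 · A_4)): 33×103 by 103×122 → 33×122, cost 33·103·122 = 414678; cumulative 1288942. Total 1288942.
Order B = (A_1 · (A_2 · (A_3 · A_4))): (A_3 · A_4): 103×29 by 29×122 → 103×122, cost 103·29·122 = 364414; (A_2 · (A_3 · A_4)): 150×103 by 103×122 → 150×122, cost 150·103·122 = 1884900; cumulative 2249314; (A_1 · (A_2 · (A_3 · A_4))): 33×150 by 150×122 → 33×122, cost 33·150·122 = 603900; cumulative 2853214. Total 2853214.
Difference: |1288942 − 2853214| = 1564272.

1564272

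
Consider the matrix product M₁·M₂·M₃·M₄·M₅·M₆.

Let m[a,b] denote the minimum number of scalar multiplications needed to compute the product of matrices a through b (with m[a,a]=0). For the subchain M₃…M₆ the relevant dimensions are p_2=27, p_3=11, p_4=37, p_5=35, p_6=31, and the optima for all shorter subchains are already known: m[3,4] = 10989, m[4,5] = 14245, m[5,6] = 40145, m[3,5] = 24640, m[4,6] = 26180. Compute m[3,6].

35387

m[3,6] = min over k∈[3,5] of m[3,k]+m[k+1,6]+p_{2}·p_k·p_{6}.
k=3: 0 + 26180 + 27·11·31 = 35387; k=4: 10989 + 40145 + 27·37·31 = 82103; k=5: 24640 + 0 + 27·35·31 = 53935.
Minimum: 35387 at k=3.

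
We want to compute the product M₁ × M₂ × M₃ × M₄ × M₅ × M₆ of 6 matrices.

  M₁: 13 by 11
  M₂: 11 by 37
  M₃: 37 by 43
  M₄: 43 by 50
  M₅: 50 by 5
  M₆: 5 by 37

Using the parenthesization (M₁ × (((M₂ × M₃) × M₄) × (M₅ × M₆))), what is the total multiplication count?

76042

(M₂ × M₃): 11×37 by 37×43 → 11×43, cost 11·37·43 = 17501
((M₂ × M₃) × M₄): 11×43 by 43×50 → 11×50, cost 11·43·50 = 23650; cumulative 41151
(M₅ × M₆): 50×5 by 5×37 → 50×37, cost 50·5·37 = 9250
(((M₂ × M₃) × M₄) × (M₅ × M₆)): 11×50 by 50×37 → 11×37, cost 11·50·37 = 20350; cumulative 70751
(M₁ × (((M₂ × M₃) × M₄) × (M₅ × M₆))): 13×11 by 11×37 → 13×37, cost 13·11·37 = 5291; cumulative 76042
Total: 76042 scalar multiplications.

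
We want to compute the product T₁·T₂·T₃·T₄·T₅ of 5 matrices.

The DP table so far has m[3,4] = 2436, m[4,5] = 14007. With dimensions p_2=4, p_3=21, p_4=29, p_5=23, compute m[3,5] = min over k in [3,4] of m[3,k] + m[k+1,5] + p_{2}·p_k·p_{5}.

5104

m[3,5] = min over k∈[3,4] of m[3,k]+m[k+1,5]+p_{2}·p_k·p_{5}.
k=3: 0 + 14007 + 4·21·23 = 15939; k=4: 2436 + 0 + 4·29·23 = 5104.
Minimum: 5104 at k=4.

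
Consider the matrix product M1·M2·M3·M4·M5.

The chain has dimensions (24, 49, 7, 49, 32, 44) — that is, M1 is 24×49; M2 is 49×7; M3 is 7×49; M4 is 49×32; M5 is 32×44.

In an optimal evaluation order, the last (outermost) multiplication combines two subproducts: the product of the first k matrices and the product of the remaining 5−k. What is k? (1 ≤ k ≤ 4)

Adjacent pairs: M1M2 = 24·49·7 = 8232; M2M3 = 49·7·49 = 16807; M3M4 = 7·49·32 = 10976; M4M5 = 49·32·44 = 68992.
Length 3: M1..M3: k=1: 0+16807+24·49·49=74431; k=2: 8232+0+24·7·49=16464 → min 16464 | M2..M4: k=2: 0+10976+49·7·32=21952; k=3: 16807+0+49·49·32=93639 → min 21952 | M3..M5: k=3: 0+68992+7·49·44=84084; k=4: 10976+0+7·32·44=20832 → min 20832.
Length 4: M1..M4: k=1: 0+21952+24·49·32=59584; k=2: 8232+10976+24·7·32=24584; k=3: 16464+0+24·49·32=54096 → min 24584 | M2..M5: k=2: 0+20832+49·7·44=35924; k=3: 16807+68992+49·49·44=191443; k=4: 21952+0+49·32·44=90944 → min 35924.
Top-level splits: k=1: (M1..M1)·(M2..M5) → 0+35924+24·49·44 = 87668; k=2: (M1..M2)·(M3..M5) → 8232+20832+24·7·44 = 36456; k=3: (M1..M3)·(M4..M5) → 16464+68992+24·49·44 = 137200; k=4: (M1..M4)·(M5..M5) → 24584+0+24·32·44 = 58376.
Best split is after M2, i.e. k = 2.

2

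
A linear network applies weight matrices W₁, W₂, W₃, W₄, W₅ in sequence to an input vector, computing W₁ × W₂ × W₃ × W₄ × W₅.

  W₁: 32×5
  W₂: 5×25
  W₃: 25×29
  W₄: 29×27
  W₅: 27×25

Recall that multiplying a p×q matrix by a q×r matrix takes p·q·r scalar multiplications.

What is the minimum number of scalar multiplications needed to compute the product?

Adjacent pairs: W₁W₂ = 32·5·25 = 4000; W₂W₃ = 5·25·29 = 3625; W₃W₄ = 25·29·27 = 19575; W₄W₅ = 29·27·25 = 19575.
Length 3: W₁..W₃: k=1: 0+3625+32·5·29=8265; k=2: 4000+0+32·25·29=27200 → min 8265 | W₂..W₄: k=2: 0+19575+5·25·27=22950; k=3: 3625+0+5·29·27=7540 → min 7540 | W₃..W₅: k=3: 0+19575+25·29·25=37700; k=4: 19575+0+25·27·25=36450 → min 36450.
Length 4: W₁..W₄: k=1: 0+7540+32·5·27=11860; k=2: 4000+19575+32·25·27=45175; k=3: 8265+0+32·29·27=33321 → min 11860 | W₂..W₅: k=2: 0+36450+5·25·25=39575; k=3: 3625+19575+5·29·25=26825; k=4: 7540+0+5·27·25=10915 → min 10915.
Length 5: W₁..W₅: k=1: 0+10915+32·5·25=14915; k=2: 4000+36450+32·25·25=60450; k=3: 8265+19575+32·29·25=51040; k=4: 11860+0+32·27·25=33460 → min 14915.
Optimal order: (W₁ × (((W₂ × W₃) × W₄) × W₅)) with cost 14915.

14915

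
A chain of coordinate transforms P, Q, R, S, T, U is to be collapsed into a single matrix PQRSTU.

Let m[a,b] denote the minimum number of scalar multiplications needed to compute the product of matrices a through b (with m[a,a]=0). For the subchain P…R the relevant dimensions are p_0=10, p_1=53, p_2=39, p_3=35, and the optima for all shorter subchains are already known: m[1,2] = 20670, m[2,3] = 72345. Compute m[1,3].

m[1,3] = min over k∈[1,2] of m[1,k]+m[k+1,3]+p_{0}·p_k·p_{3}.
k=1: 0 + 72345 + 10·53·35 = 90895; k=2: 20670 + 0 + 10·39·35 = 34320.
Minimum: 34320 at k=2.

34320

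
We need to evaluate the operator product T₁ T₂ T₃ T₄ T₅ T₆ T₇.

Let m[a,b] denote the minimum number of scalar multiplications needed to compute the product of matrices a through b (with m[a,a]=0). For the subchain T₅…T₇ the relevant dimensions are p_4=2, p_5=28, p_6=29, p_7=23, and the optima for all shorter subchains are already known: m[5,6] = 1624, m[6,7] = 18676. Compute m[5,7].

2958

m[5,7] = min over k∈[5,6] of m[5,k]+m[k+1,7]+p_{4}·p_k·p_{7}.
k=5: 0 + 18676 + 2·28·23 = 19964; k=6: 1624 + 0 + 2·29·23 = 2958.
Minimum: 2958 at k=6.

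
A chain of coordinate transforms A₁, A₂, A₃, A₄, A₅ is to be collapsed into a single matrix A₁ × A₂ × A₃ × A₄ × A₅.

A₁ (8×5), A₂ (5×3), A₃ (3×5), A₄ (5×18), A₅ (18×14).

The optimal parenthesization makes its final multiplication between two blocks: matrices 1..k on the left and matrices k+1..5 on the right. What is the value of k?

2

Adjacent pairs: A₁A₂ = 8·5·3 = 120; A₂A₃ = 5·3·5 = 75; A₃A₄ = 3·5·18 = 270; A₄A₅ = 5·18·14 = 1260.
Length 3: A₁..A₃: k=1: 0+75+8·5·5=275; k=2: 120+0+8·3·5=240 → min 240 | A₂..A₄: k=2: 0+270+5·3·18=540; k=3: 75+0+5·5·18=525 → min 525 | A₃..A₅: k=3: 0+1260+3·5·14=1470; k=4: 270+0+3·18·14=1026 → min 1026.
Length 4: A₁..A₄: k=1: 0+525+8·5·18=1245; k=2: 120+270+8·3·18=822; k=3: 240+0+8·5·18=960 → min 822 | A₂..A₅: k=2: 0+1026+5·3·14=1236; k=3: 75+1260+5·5·14=1685; k=4: 525+0+5·18·14=1785 → min 1236.
Top-level splits: k=1: (A₁..A₁)·(A₂..A₅) → 0+1236+8·5·14 = 1796; k=2: (A₁..A₂)·(A₃..A₅) → 120+1026+8·3·14 = 1482; k=3: (A₁..A₃)·(A₄..A₅) → 240+1260+8·5·14 = 2060; k=4: (A₁..A₄)·(A₅..A₅) → 822+0+8·18·14 = 2838.
Best split is after A₂, i.e. k = 2.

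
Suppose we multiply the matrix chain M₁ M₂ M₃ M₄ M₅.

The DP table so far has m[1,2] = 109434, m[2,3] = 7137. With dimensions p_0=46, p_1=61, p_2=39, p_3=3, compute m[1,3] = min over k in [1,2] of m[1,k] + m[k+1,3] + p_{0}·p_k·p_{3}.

m[1,3] = min over k∈[1,2] of m[1,k]+m[k+1,3]+p_{0}·p_k·p_{3}.
k=1: 0 + 7137 + 46·61·3 = 15555; k=2: 109434 + 0 + 46·39·3 = 114816.
Minimum: 15555 at k=1.

15555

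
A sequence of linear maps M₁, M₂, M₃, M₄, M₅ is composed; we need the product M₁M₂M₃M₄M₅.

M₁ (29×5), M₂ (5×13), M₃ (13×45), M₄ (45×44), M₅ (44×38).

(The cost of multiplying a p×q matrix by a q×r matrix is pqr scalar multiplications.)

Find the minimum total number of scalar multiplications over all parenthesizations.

Adjacent pairs: M₁M₂ = 29·5·13 = 1885; M₂M₃ = 5·13·45 = 2925; M₃M₄ = 13·45·44 = 25740; M₄M₅ = 45·44·38 = 75240.
Length 3: M₁..M₃: k=1: 0+2925+29·5·45=9450; k=2: 1885+0+29·13·45=18850 → min 9450 | M₂..M₄: k=2: 0+25740+5·13·44=28600; k=3: 2925+0+5·45·44=12825 → min 12825 | M₃..M₅: k=3: 0+75240+13·45·38=97470; k=4: 25740+0+13·44·38=47476 → min 47476.
Length 4: M₁..M₄: k=1: 0+12825+29·5·44=19205; k=2: 1885+25740+29·13·44=44213; k=3: 9450+0+29·45·44=66870 → min 19205 | M₂..M₅: k=2: 0+47476+5·13·38=49946; k=3: 2925+75240+5·45·38=86715; k=4: 12825+0+5·44·38=21185 → min 21185.
Length 5: M₁..M₅: k=1: 0+21185+29·5·38=26695; k=2: 1885+47476+29·13·38=63687; k=3: 9450+75240+29·45·38=134280; k=4: 19205+0+29·44·38=67693 → min 26695.
Optimal order: (M₁(((M₂M₃)M₄)M₅)) with cost 26695.

26695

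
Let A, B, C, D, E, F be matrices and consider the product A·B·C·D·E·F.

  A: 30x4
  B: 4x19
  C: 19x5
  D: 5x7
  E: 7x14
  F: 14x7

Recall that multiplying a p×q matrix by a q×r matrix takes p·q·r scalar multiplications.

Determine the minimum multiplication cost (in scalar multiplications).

Adjacent pairs: AB = 30·4·19 = 2280; BC = 4·19·5 = 380; CD = 19·5·7 = 665; DE = 5·7·14 = 490; EF = 7·14·7 = 686.
Length 3: A..C: k=1: 0+380+30·4·5=980; k=2: 2280+0+30·19·5=5130 → min 980 | B..D: k=2: 0+665+4·19·7=1197; k=3: 380+0+4·5·7=520 → min 520 | C..E: k=3: 0+490+19·5·14=1820; k=4: 665+0+19·7·14=2527 → min 1820 | D..F: k=4: 0+686+5·7·7=931; k=5: 490+0+5·14·7=980 → min 931.
Length 4: A..D: k=1: 0+520+30·4·7=1360; k=2: 2280+665+30·19·7=6935; k=3: 980+0+30·5·7=2030 → min 1360 | B..E: k=2: 0+1820+4·19·14=2884; k=3: 380+490+4·5·14=1150; k=4: 520+0+4·7·14=912 → min 912 | C..F: k=3: 0+931+19·5·7=1596; k=4: 665+686+19·7·7=2282; k=5: 1820+0+19·14·7=3682 → min 1596.
Length 5: A..E: k=1: 0+912+30·4·14=2592; k=2: 2280+1820+30·19·14=12080; k=3: 980+490+30·5·14=3570; k=4: 1360+0+30·7·14=4300 → min 2592 | B..F: k=2: 0+1596+4·19·7=2128; k=3: 380+931+4·5·7=1451; k=4: 520+686+4·7·7=1402; k=5: 912+0+4·14·7=1304 → min 1304.
Length 6: A..F: k=1: 0+1304+30·4·7=2144; k=2: 2280+1596+30·19·7=7866; k=3: 980+931+30·5·7=2961; k=4: 1360+686+30·7·7=3516; k=5: 2592+0+30·14·7=5532 → min 2144.
Optimal order: (A·((((B·C)·D)·E)·F)) with cost 2144.

2144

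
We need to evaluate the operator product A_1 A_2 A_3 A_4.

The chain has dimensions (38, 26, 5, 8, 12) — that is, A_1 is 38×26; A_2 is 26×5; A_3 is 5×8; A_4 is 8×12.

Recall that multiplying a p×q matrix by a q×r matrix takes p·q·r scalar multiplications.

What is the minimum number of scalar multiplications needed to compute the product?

Adjacent pairs: A_1A_2 = 38·26·5 = 4940; A_2A_3 = 26·5·8 = 1040; A_3A_4 = 5·8·12 = 480.
Length 3: A_1..A_3: k=1: 0+1040+38·26·8=8944; k=2: 4940+0+38·5·8=6460 → min 6460 | A_2..A_4: k=2: 0+480+26·5·12=2040; k=3: 1040+0+26·8·12=3536 → min 2040.
Length 4: A_1..A_4: k=1: 0+2040+38·26·12=13896; k=2: 4940+480+38·5·12=7700; k=3: 6460+0+38·8·12=10108 → min 7700.
Optimal order: ((A_1 A_2) (A_3 A_4)) with cost 7700.

7700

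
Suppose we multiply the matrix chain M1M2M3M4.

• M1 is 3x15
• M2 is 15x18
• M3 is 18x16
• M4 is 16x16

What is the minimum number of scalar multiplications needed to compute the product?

Adjacent pairs: M1M2 = 3·15·18 = 810; M2M3 = 15·18·16 = 4320; M3M4 = 18·16·16 = 4608.
Length 3: M1..M3: k=1: 0+4320+3·15·16=5040; k=2: 810+0+3·18·16=1674 → min 1674 | M2..M4: k=2: 0+4608+15·18·16=8928; k=3: 4320+0+15·16·16=8160 → min 8160.
Length 4: M1..M4: k=1: 0+8160+3·15·16=8880; k=2: 810+4608+3·18·16=6282; k=3: 1674+0+3·16·16=2442 → min 2442.
Optimal order: (((M1M2)M3)M4) with cost 2442.

2442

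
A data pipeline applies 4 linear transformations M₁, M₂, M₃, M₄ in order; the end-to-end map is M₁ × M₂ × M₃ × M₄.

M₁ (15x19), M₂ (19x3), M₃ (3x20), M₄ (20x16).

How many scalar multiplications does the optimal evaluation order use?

Adjacent pairs: M₁M₂ = 15·19·3 = 855; M₂M₃ = 19·3·20 = 1140; M₃M₄ = 3·20·16 = 960.
Length 3: M₁..M₃: k=1: 0+1140+15·19·20=6840; k=2: 855+0+15·3·20=1755 → min 1755 | M₂..M₄: k=2: 0+960+19·3·16=1872; k=3: 1140+0+19·20·16=7220 → min 1872.
Length 4: M₁..M₄: k=1: 0+1872+15·19·16=6432; k=2: 855+960+15·3·16=2535; k=3: 1755+0+15·20·16=6555 → min 2535.
Optimal order: ((M₁ × M₂) × (M₃ × M₄)) with cost 2535.

2535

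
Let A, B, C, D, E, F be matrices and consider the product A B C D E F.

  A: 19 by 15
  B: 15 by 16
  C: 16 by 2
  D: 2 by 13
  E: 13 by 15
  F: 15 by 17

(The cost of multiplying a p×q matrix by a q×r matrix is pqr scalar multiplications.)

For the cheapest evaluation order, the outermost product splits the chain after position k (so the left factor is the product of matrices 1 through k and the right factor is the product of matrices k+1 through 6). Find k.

Adjacent pairs: AB = 19·15·16 = 4560; BC = 15·16·2 = 480; CD = 16·2·13 = 416; DE = 2·13·15 = 390; EF = 13·15·17 = 3315.
Length 3: A..C: k=1: 0+480+19·15·2=1050; k=2: 4560+0+19·16·2=5168 → min 1050 | B..D: k=2: 0+416+15·16·13=3536; k=3: 480+0+15·2·13=870 → min 870 | C..E: k=3: 0+390+16·2·15=870; k=4: 416+0+16·13·15=3536 → min 870 | D..F: k=4: 0+3315+2·13·17=3757; k=5: 390+0+2·15·17=900 → min 900.
Length 4: A..D: k=1: 0+870+19·15·13=4575; k=2: 4560+416+19·16·13=8928; k=3: 1050+0+19·2·13=1544 → min 1544 | B..E: k=2: 0+870+15·16·15=4470; k=3: 480+390+15·2·15=1320; k=4: 870+0+15·13·15=3795 → min 1320 | C..F: k=3: 0+900+16·2·17=1444; k=4: 416+3315+16·13·17=7267; k=5: 870+0+16·15·17=4950 → min 1444.
Length 5: A..E: k=1: 0+1320+19·15·15=5595; k=2: 4560+870+19·16·15=9990; k=3: 1050+390+19·2·15=2010; k=4: 1544+0+19·13·15=5249 → min 2010 | B..F: k=2: 0+1444+15·16·17=5524; k=3: 480+900+15·2·17=1890; k=4: 870+3315+15·13·17=7500; k=5: 1320+0+15·15·17=5145 → min 1890.
Top-level splits: k=1: (A..A)·(B..F) → 0+1890+19·15·17 = 6735; k=2: (A..B)·(C..F) → 4560+1444+19·16·17 = 11172; k=3: (A..C)·(D..F) → 1050+900+19·2·17 = 2596; k=4: (A..D)·(E..F) → 1544+3315+19·13·17 = 9058; k=5: (A..E)·(F..F) → 2010+0+19·15·17 = 6855.
Best split is after C, i.e. k = 3.

3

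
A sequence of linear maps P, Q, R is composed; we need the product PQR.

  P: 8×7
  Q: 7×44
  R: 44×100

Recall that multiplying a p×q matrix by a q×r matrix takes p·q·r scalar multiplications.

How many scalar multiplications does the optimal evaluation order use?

36400

Order (P(QR)): (QR): 7×44 by 44×100 → 7×100, cost 7·44·100 = 30800; (P(QR)): 8×7 by 7×100 → 8×100, cost 8·7·100 = 5600; cumulative 36400. Total 36400.
Order ((PQ)R): (PQ): 8×7 by 7×44 → 8×44, cost 8·7·44 = 2464; ((PQ)R): 8×44 by 44×100 → 8×100, cost 8·44·100 = 35200; cumulative 37664. Total 37664.
Minimum: 36400.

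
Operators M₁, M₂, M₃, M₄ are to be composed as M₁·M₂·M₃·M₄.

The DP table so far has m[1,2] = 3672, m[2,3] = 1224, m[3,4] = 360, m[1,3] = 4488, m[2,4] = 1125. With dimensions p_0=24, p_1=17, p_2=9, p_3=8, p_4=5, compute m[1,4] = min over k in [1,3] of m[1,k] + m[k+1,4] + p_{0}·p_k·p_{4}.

m[1,4] = min over k∈[1,3] of m[1,k]+m[k+1,4]+p_{0}·p_k·p_{4}.
k=1: 0 + 1125 + 24·17·5 = 3165; k=2: 3672 + 360 + 24·9·5 = 5112; k=3: 4488 + 0 + 24·8·5 = 5448.
Minimum: 3165 at k=1.

3165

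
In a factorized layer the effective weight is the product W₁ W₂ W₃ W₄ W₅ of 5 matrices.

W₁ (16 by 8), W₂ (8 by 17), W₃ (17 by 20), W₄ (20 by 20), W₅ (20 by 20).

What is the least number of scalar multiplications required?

11680

Adjacent pairs: W₁W₂ = 16·8·17 = 2176; W₂W₃ = 8·17·20 = 2720; W₃W₄ = 17·20·20 = 6800; W₄W₅ = 20·20·20 = 8000.
Length 3: W₁..W₃: k=1: 0+2720+16·8·20=5280; k=2: 2176+0+16·17·20=7616 → min 5280 | W₂..W₄: k=2: 0+6800+8·17·20=9520; k=3: 2720+0+8·20·20=5920 → min 5920 | W₃..W₅: k=3: 0+8000+17·20·20=14800; k=4: 6800+0+17·20·20=13600 → min 13600.
Length 4: W₁..W₄: k=1: 0+5920+16·8·20=8480; k=2: 2176+6800+16·17·20=14416; k=3: 5280+0+16·20·20=11680 → min 8480 | W₂..W₅: k=2: 0+13600+8·17·20=16320; k=3: 2720+8000+8·20·20=13920; k=4: 5920+0+8·20·20=9120 → min 9120.
Length 5: W₁..W₅: k=1: 0+9120+16·8·20=11680; k=2: 2176+13600+16·17·20=21216; k=3: 5280+8000+16·20·20=19680; k=4: 8480+0+16·20·20=14880 → min 11680.
Optimal order: (W₁ (((W₂ W₃) W₄) W₅)) with cost 11680.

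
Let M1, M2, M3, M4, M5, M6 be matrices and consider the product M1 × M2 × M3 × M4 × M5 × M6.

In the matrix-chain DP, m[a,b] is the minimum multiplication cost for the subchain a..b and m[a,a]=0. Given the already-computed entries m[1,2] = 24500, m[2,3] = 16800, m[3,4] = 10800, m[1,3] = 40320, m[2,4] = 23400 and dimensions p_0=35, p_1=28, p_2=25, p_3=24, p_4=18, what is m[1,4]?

41040

m[1,4] = min over k∈[1,3] of m[1,k]+m[k+1,4]+p_{0}·p_k·p_{4}.
k=1: 0 + 23400 + 35·28·18 = 41040; k=2: 24500 + 10800 + 35·25·18 = 51050; k=3: 40320 + 0 + 35·24·18 = 55440.
Minimum: 41040 at k=1.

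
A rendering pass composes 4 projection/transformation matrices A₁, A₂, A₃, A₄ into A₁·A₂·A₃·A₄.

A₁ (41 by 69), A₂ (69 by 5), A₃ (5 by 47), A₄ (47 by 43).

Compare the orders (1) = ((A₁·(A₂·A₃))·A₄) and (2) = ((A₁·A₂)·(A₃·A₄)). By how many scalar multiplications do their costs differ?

198974

Order (1) = ((A₁·(A₂·A₃))·A₄): (A₂·A₃): 69×5 by 5×47 → 69×47, cost 69·5·47 = 16215; (A₁·(A₂·A₃)): 41×69 by 69×47 → 41×47, cost 41·69·47 = 132963; cumulative 149178; ((A₁·(A₂·A₃))·A₄): 41×47 by 47×43 → 41×43, cost 41·47·43 = 82861; cumulative 232039. Total 232039.
Order (2) = ((A₁·A₂)·(A₃·A₄)): (A₁·A₂): 41×69 by 69×5 → 41×5, cost 41·69·5 = 14145; (A₃·A₄): 5×47 by 47×43 → 5×43, cost 5·47·43 = 10105; ((A₁·A₂)·(A₃·A₄)): 41×5 by 5×43 → 41×43, cost 41·5·43 = 8815; cumulative 33065. Total 33065.
Difference: |232039 − 33065| = 198974.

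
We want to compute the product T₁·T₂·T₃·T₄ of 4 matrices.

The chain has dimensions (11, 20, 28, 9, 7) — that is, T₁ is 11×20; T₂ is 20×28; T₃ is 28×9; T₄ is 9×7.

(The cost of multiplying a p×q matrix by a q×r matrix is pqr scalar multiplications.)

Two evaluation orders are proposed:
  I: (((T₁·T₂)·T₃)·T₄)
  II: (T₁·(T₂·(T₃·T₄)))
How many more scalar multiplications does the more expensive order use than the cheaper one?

Order I = (((T₁·T₂)·T₃)·T₄): (T₁·T₂): 11×20 by 20×28 → 11×28, cost 11·20·28 = 6160; ((T₁·T₂)·T₃): 11×28 by 28×9 → 11×9, cost 11·28·9 = 2772; cumulative 8932; (((T₁·T₂)·T₃)·T₄): 11×9 by 9×7 → 11×7, cost 11·9·7 = 693; cumulative 9625. Total 9625.
Order II = (T₁·(T₂·(T₃·T₄))): (T₃·T₄): 28×9 by 9×7 → 28×7, cost 28·9·7 = 1764; (T₂·(T₃·T₄)): 20×28 by 28×7 → 20×7, cost 20·28·7 = 3920; cumulative 5684; (T₁·(T₂·(T₃·T₄))): 11×20 by 20×7 → 11×7, cost 11·20·7 = 1540; cumulative 7224. Total 7224.
Difference: |9625 − 7224| = 2401.

2401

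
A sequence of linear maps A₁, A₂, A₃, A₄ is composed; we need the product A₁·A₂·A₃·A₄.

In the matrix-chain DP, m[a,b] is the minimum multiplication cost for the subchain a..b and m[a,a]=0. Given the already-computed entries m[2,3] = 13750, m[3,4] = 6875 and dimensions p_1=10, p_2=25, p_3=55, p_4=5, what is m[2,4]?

m[2,4] = min over k∈[2,3] of m[2,k]+m[k+1,4]+p_{1}·p_k·p_{4}.
k=2: 0 + 6875 + 10·25·5 = 8125; k=3: 13750 + 0 + 10·55·5 = 16500.
Minimum: 8125 at k=2.

8125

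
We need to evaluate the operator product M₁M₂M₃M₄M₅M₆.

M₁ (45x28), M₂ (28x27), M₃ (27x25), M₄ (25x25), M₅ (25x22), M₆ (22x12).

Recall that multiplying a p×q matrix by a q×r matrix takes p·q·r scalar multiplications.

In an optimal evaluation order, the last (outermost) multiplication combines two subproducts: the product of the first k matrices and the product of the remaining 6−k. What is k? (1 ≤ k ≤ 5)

1

Adjacent pairs: M₁M₂ = 45·28·27 = 34020; M₂M₃ = 28·27·25 = 18900; M₃M₄ = 27·25·25 = 16875; M₄M₅ = 25·25·22 = 13750; M₅M₆ = 25·22·12 = 6600.
Length 3: M₁..M₃: k=1: 0+18900+45·28·25=50400; k=2: 34020+0+45·27·25=64395 → min 50400 | M₂..M₄: k=2: 0+16875+28·27·25=35775; k=3: 18900+0+28·25·25=36400 → min 35775 | M₃..M₅: k=3: 0+13750+27·25·22=28600; k=4: 16875+0+27·25·22=31725 → min 28600 | M₄..M₆: k=4: 0+6600+25·25·12=14100; k=5: 13750+0+25·22·12=20350 → min 14100.
Length 4: M₁..M₄: k=1: 0+35775+45·28·25=67275; k=2: 34020+16875+45·27·25=81270; k=3: 50400+0+45·25·25=78525 → min 67275 | M₂..M₅: k=2: 0+28600+28·27·22=45232; k=3: 18900+13750+28·25·22=48050; k=4: 35775+0+28·25·22=51175 → min 45232 | M₃..M₆: k=3: 0+14100+27·25·12=22200; k=4: 16875+6600+27·25·12=31575; k=5: 28600+0+27·22·12=35728 → min 22200.
Length 5: M₁..M₅: k=1: 0+45232+45·28·22=72952; k=2: 34020+28600+45·27·22=89350; k=3: 50400+13750+45·25·22=88900; k=4: 67275+0+45·25·22=92025 → min 72952 | M₂..M₆: k=2: 0+22200+28·27·12=31272; k=3: 18900+14100+28·25·12=41400; k=4: 35775+6600+28·25·12=50775; k=5: 45232+0+28·22·12=52624 → min 31272.
Top-level splits: k=1: (M₁..M₁)·(M₂..M₆) → 0+31272+45·28·12 = 46392; k=2: (M₁..M₂)·(M₃..M₆) → 34020+22200+45·27·12 = 70800; k=3: (M₁..M₃)·(M₄..M₆) → 50400+14100+45·25·12 = 78000; k=4: (M₁..M₄)·(M₅..M₆) → 67275+6600+45·25·12 = 87375; k=5: (M₁..M₅)·(M₆..M₆) → 72952+0+45·22·12 = 84832.
Best split is after M₁, i.e. k = 1.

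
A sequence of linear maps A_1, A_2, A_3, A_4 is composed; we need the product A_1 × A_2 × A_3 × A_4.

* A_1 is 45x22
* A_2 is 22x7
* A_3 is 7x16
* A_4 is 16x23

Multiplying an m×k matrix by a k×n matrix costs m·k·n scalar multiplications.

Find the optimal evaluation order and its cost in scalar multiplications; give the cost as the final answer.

Adjacent pairs: A_1A_2 = 45·22·7 = 6930; A_2A_3 = 22·7·16 = 2464; A_3A_4 = 7·16·23 = 2576.
Length 3: A_1..A_3: k=1: 0+2464+45·22·16=18304; k=2: 6930+0+45·7·16=11970 → min 11970 | A_2..A_4: k=2: 0+2576+22·7·23=6118; k=3: 2464+0+22·16·23=10560 → min 6118.
Length 4: A_1..A_4: k=1: 0+6118+45·22·23=28888; k=2: 6930+2576+45·7·23=16751; k=3: 11970+0+45·16·23=28530 → min 16751.
Optimal parenthesization: ((A_1 × A_2) × (A_3 × A_4)) with cost 16751.

16751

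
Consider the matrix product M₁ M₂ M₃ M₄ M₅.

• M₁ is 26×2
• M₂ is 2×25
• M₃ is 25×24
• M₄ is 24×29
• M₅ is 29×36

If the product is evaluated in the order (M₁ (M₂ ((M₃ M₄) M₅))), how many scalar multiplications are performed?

47172

(M₃ M₄): 25×24 by 24×29 → 25×29, cost 25·24·29 = 17400
((M₃ M₄) M₅): 25×29 by 29×36 → 25×36, cost 25·29·36 = 26100; cumulative 43500
(M₂ ((M₃ M₄) M₅)): 2×25 by 25×36 → 2×36, cost 2·25·36 = 1800; cumulative 45300
(M₁ (M₂ ((M₃ M₄) M₅))): 26×2 by 2×36 → 26×36, cost 26·2·36 = 1872; cumulative 47172
Total: 47172 scalar multiplications.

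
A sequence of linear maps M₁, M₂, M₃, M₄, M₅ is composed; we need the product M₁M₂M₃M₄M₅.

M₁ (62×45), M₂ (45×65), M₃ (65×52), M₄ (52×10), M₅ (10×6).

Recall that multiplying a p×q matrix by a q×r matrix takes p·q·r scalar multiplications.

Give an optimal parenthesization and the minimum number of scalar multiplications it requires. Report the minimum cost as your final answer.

57690

Adjacent pairs: M₁M₂ = 62·45·65 = 181350; M₂M₃ = 45·65·52 = 152100; M₃M₄ = 65·52·10 = 33800; M₄M₅ = 52·10·6 = 3120.
Length 3: M₁..M₃: k=1: 0+152100+62·45·52=297180; k=2: 181350+0+62·65·52=390910 → min 297180 | M₂..M₄: k=2: 0+33800+45·65·10=63050; k=3: 152100+0+45·52·10=175500 → min 63050 | M₃..M₅: k=3: 0+3120+65·52·6=23400; k=4: 33800+0+65·10·6=37700 → min 23400.
Length 4: M₁..M₄: k=1: 0+63050+62·45·10=90950; k=2: 181350+33800+62·65·10=255450; k=3: 297180+0+62·52·10=329420 → min 90950 | M₂..M₅: k=2: 0+23400+45·65·6=40950; k=3: 152100+3120+45·52·6=169260; k=4: 63050+0+45·10·6=65750 → min 40950.
Length 5: M₁..M₅: k=1: 0+40950+62·45·6=57690; k=2: 181350+23400+62·65·6=228930; k=3: 297180+3120+62·52·6=319644; k=4: 90950+0+62·10·6=94670 → min 57690.
Optimal parenthesization: (M₁(M₂(M₃(M₄M₅)))) with cost 57690.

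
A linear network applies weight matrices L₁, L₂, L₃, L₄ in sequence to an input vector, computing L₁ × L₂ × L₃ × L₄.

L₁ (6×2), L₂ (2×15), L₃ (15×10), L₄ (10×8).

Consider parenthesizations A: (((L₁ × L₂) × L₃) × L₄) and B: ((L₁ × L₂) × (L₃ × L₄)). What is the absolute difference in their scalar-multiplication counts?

Order A = (((L₁ × L₂) × L₃) × L₄): (L₁ × L₂): 6×2 by 2×15 → 6×15, cost 6·2·15 = 180; ((L₁ × L₂) × L₃): 6×15 by 15×10 → 6×10, cost 6·15·10 = 900; cumulative 1080; (((L₁ × L₂) × L₃) × L₄): 6×10 by 10×8 → 6×8, cost 6·10·8 = 480; cumulative 1560. Total 1560.
Order B = ((L₁ × L₂) × (L₃ × L₄)): (L₁ × L₂): 6×2 by 2×15 → 6×15, cost 6·2·15 = 180; (L₃ × L₄): 15×10 by 10×8 → 15×8, cost 15·10·8 = 1200; ((L₁ × L₂) × (L₃ × L₄)): 6×15 by 15×8 → 6×8, cost 6·15·8 = 720; cumulative 2100. Total 2100.
Difference: |1560 − 2100| = 540.

540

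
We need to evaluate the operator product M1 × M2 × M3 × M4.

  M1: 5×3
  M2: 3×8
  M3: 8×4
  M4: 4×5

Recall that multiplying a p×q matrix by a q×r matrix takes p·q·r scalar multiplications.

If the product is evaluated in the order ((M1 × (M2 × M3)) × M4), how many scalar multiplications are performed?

(M2 × M3): 3×8 by 8×4 → 3×4, cost 3·8·4 = 96
(M1 × (M2 × M3)): 5×3 by 3×4 → 5×4, cost 5·3·4 = 60; cumulative 156
((M1 × (M2 × M3)) × M4): 5×4 by 4×5 → 5×5, cost 5·4·5 = 100; cumulative 256
Total: 256 scalar multiplications.

256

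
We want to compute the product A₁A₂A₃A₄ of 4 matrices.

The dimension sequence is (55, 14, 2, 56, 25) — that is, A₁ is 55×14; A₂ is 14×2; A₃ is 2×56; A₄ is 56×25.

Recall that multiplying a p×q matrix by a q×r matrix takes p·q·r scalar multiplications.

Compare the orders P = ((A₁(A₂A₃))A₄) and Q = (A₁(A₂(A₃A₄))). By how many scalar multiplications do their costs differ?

Order P = ((A₁(A₂A₃))A₄): (A₂A₃): 14×2 by 2×56 → 14×56, cost 14·2·56 = 1568; (A₁(A₂A₃)): 55×14 by 14×56 → 55×56, cost 55·14·56 = 43120; cumulative 44688; ((A₁(A₂A₃))A₄): 55×56 by 56×25 → 55×25, cost 55·56·25 = 77000; cumulative 121688. Total 121688.
Order Q = (A₁(A₂(A₃A₄))): (A₃A₄): 2×56 by 56×25 → 2×25, cost 2·56·25 = 2800; (A₂(A₃A₄)): 14×2 by 2×25 → 14×25, cost 14·2·25 = 700; cumulative 3500; (A₁(A₂(A₃A₄))): 55×14 by 14×25 → 55×25, cost 55·14·25 = 19250; cumulative 22750. Total 22750.
Difference: |121688 − 22750| = 98938.

98938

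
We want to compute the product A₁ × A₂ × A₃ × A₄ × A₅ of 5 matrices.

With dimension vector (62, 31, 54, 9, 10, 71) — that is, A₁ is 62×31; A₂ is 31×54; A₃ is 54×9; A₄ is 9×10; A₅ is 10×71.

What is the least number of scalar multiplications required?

Adjacent pairs: A₁A₂ = 62·31·54 = 103788; A₂A₃ = 31·54·9 = 15066; A₃A₄ = 54·9·10 = 4860; A₄A₅ = 9·10·71 = 6390.
Length 3: A₁..A₃: k=1: 0+15066+62·31·9=32364; k=2: 103788+0+62·54·9=133920 → min 32364 | A₂..A₄: k=2: 0+4860+31·54·10=21600; k=3: 15066+0+31·9·10=17856 → min 17856 | A₃..A₅: k=3: 0+6390+54·9·71=40896; k=4: 4860+0+54·10·71=43200 → min 40896.
Length 4: A₁..A₄: k=1: 0+17856+62·31·10=37076; k=2: 103788+4860+62·54·10=142128; k=3: 32364+0+62·9·10=37944 → min 37076 | A₂..A₅: k=2: 0+40896+31·54·71=159750; k=3: 15066+6390+31·9·71=41265; k=4: 17856+0+31·10·71=39866 → min 39866.
Length 5: A₁..A₅: k=1: 0+39866+62·31·71=176328; k=2: 103788+40896+62·54·71=382392; k=3: 32364+6390+62·9·71=78372; k=4: 37076+0+62·10·71=81096 → min 78372.
Optimal order: ((A₁ × (A₂ × A₃)) × (A₄ × A₅)) with cost 78372.

78372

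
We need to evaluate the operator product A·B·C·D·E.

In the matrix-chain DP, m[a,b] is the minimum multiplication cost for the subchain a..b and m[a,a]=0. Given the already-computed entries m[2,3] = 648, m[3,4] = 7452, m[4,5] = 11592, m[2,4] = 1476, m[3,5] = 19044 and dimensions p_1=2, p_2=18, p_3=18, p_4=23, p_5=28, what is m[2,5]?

2764

m[2,5] = min over k∈[2,4] of m[2,k]+m[k+1,5]+p_{1}·p_k·p_{5}.
k=2: 0 + 19044 + 2·18·28 = 20052; k=3: 648 + 11592 + 2·18·28 = 13248; k=4: 1476 + 0 + 2·23·28 = 2764.
Minimum: 2764 at k=4.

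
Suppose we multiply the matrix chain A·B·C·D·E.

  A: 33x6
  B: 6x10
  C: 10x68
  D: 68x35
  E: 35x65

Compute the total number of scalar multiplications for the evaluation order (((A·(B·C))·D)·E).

(B·C): 6×10 by 10×68 → 6×68, cost 6·10·68 = 4080
(A·(B·C)): 33×6 by 6×68 → 33×68, cost 33·6·68 = 13464; cumulative 17544
((A·(B·C))·D): 33×68 by 68×35 → 33×35, cost 33·68·35 = 78540; cumulative 96084
(((A·(B·C))·D)·E): 33×35 by 35×65 → 33×65, cost 33·35·65 = 75075; cumulative 171159
Total: 171159 scalar multiplications.

171159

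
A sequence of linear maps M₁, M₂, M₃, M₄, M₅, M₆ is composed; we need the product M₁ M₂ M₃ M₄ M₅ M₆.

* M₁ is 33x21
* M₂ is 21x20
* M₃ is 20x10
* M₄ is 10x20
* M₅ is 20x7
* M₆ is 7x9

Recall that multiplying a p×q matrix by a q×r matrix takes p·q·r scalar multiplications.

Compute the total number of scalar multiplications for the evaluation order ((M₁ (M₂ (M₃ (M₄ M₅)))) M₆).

(M₄ M₅): 10×20 by 20×7 → 10×7, cost 10·20·7 = 1400
(M₃ (M₄ M₅)): 20×10 by 10×7 → 20×7, cost 20·10·7 = 1400; cumulative 2800
(M₂ (M₃ (M₄ M₅))): 21×20 by 20×7 → 21×7, cost 21·20·7 = 2940; cumulative 5740
(M₁ (M₂ (M₃ (M₄ M₅)))): 33×21 by 21×7 → 33×7, cost 33·21·7 = 4851; cumulative 10591
((M₁ (M₂ (M₃ (M₄ M₅)))) M₆): 33×7 by 7×9 → 33×9, cost 33·7·9 = 2079; cumulative 12670
Total: 12670 scalar multiplications.

12670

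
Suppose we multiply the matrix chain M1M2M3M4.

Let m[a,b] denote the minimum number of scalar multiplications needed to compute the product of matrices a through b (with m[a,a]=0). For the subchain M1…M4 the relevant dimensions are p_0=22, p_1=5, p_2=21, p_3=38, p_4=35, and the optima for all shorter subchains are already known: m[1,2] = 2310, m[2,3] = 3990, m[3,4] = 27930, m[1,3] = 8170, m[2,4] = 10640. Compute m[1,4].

m[1,4] = min over k∈[1,3] of m[1,k]+m[k+1,4]+p_{0}·p_k·p_{4}.
k=1: 0 + 10640 + 22·5·35 = 14490; k=2: 2310 + 27930 + 22·21·35 = 46410; k=3: 8170 + 0 + 22·38·35 = 37430.
Minimum: 14490 at k=1.

14490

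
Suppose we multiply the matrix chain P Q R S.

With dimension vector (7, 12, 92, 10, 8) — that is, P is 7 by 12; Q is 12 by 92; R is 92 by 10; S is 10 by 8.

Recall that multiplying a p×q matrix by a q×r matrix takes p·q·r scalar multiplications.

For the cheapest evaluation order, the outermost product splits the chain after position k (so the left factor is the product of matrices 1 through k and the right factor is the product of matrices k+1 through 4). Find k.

Adjacent pairs: PQ = 7·12·92 = 7728; QR = 12·92·10 = 11040; RS = 92·10·8 = 7360.
Length 3: P..R: k=1: 0+11040+7·12·10=11880; k=2: 7728+0+7·92·10=14168 → min 11880 | Q..S: k=2: 0+7360+12·92·8=16192; k=3: 11040+0+12·10·8=12000 → min 12000.
Top-level splits: k=1: (P..P)·(Q..S) → 0+12000+7·12·8 = 12672; k=2: (P..Q)·(R..S) → 7728+7360+7·92·8 = 20240; k=3: (P..R)·(S..S) → 11880+0+7·10·8 = 12440.
Best split is after R, i.e. k = 3.

3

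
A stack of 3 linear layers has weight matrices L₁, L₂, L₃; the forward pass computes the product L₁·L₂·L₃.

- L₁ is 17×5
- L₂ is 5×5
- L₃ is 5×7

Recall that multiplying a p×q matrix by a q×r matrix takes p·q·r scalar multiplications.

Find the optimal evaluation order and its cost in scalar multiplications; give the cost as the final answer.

(L₁·(L₂·L₃)): cost 770.
((L₁·L₂)·L₃): cost 1020.
Optimal: (L₁·(L₂·L₃)) with cost 770.

770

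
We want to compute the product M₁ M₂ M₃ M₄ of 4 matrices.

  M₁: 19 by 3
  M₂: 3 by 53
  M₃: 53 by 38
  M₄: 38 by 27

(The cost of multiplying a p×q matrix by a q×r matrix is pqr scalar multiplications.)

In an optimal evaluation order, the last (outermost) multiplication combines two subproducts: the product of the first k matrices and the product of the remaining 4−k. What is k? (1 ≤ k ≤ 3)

Adjacent pairs: M₁M₂ = 19·3·53 = 3021; M₂M₃ = 3·53·38 = 6042; M₃M₄ = 53·38·27 = 54378.
Length 3: M₁..M₃: k=1: 0+6042+19·3·38=8208; k=2: 3021+0+19·53·38=41287 → min 8208 | M₂..M₄: k=2: 0+54378+3·53·27=58671; k=3: 6042+0+3·38·27=9120 → min 9120.
Top-level splits: k=1: (M₁..M₁)·(M₂..M₄) → 0+9120+19·3·27 = 10659; k=2: (M₁..M₂)·(M₃..M₄) → 3021+54378+19·53·27 = 84588; k=3: (M₁..M₃)·(M₄..M₄) → 8208+0+19·38·27 = 27702.
Best split is after M₁, i.e. k = 1.

1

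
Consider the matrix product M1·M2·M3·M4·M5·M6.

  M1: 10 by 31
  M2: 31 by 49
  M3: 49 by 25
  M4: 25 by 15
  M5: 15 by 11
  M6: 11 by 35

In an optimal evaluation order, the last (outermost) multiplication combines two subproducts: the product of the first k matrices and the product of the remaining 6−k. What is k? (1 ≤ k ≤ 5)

Adjacent pairs: M1M2 = 10·31·49 = 15190; M2M3 = 31·49·25 = 37975; M3M4 = 49·25·15 = 18375; M4M5 = 25·15·11 = 4125; M5M6 = 15·11·35 = 5775.
Length 3: M1..M3: k=1: 0+37975+10·31·25=45725; k=2: 15190+0+10·49·25=27440 → min 27440 | M2..M4: k=2: 0+18375+31·49·15=41160; k=3: 37975+0+31·25·15=49600 → min 41160 | M3..M5: k=3: 0+4125+49·25·11=17600; k=4: 18375+0+49·15·11=26460 → min 17600 | M4..M6: k=4: 0+5775+25·15·35=18900; k=5: 4125+0+25·11·35=13750 → min 13750.
Length 4: M1..M4: k=1: 0+41160+10·31·15=45810; k=2: 15190+18375+10·49·15=40915; k=3: 27440+0+10·25·15=31190 → min 31190 | M2..M5: k=2: 0+17600+31·49·11=34309; k=3: 37975+4125+31·25·11=50625; k=4: 41160+0+31·15·11=46275 → min 34309 | M3..M6: k=3: 0+13750+49·25·35=56625; k=4: 18375+5775+49·15·35=49875; k=5: 17600+0+49·11·35=36465 → min 36465.
Length 5: M1..M5: k=1: 0+34309+10·31·11=37719; k=2: 15190+17600+10·49·11=38180; k=3: 27440+4125+10·25·11=34315; k=4: 31190+0+10·15·11=32840 → min 32840 | M2..M6: k=2: 0+36465+31·49·35=89630; k=3: 37975+13750+31·25·35=78850; k=4: 41160+5775+31·15·35=63210; k=5: 34309+0+31·11·35=46244 → min 46244.
Top-level splits: k=1: (M1..M1)·(M2..M6) → 0+46244+10·31·35 = 57094; k=2: (M1..M2)·(M3..M6) → 15190+36465+10·49·35 = 68805; k=3: (M1..M3)·(M4..M6) → 27440+13750+10·25·35 = 49940; k=4: (M1..M4)·(M5..M6) → 31190+5775+10·15·35 = 42215; k=5: (M1..M5)·(M6..M6) → 32840+0+10·11·35 = 36690.
Best split is after M5, i.e. k = 5.

5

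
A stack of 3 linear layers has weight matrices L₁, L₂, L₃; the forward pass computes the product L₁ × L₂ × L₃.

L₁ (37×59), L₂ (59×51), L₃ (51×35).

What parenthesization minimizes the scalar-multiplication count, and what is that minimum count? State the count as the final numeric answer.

177378

(L₁ × (L₂ × L₃)): cost 181720.
((L₁ × L₂) × L₃): cost 177378.
Optimal: ((L₁ × L₂) × L₃) with cost 177378.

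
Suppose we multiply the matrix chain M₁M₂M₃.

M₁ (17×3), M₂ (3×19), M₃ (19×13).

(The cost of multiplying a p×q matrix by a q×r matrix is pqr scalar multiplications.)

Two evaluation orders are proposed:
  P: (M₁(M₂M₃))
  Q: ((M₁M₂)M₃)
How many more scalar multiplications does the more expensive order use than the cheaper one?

3764

Order P = (M₁(M₂M₃)): (M₂M₃): 3×19 by 19×13 → 3×13, cost 3·19·13 = 741; (M₁(M₂M₃)): 17×3 by 3×13 → 17×13, cost 17·3·13 = 663; cumulative 1404. Total 1404.
Order Q = ((M₁M₂)M₃): (M₁M₂): 17×3 by 3×19 → 17×19, cost 17·3·19 = 969; ((M₁M₂)M₃): 17×19 by 19×13 → 17×13, cost 17·19·13 = 4199; cumulative 5168. Total 5168.
Difference: |1404 − 5168| = 3764.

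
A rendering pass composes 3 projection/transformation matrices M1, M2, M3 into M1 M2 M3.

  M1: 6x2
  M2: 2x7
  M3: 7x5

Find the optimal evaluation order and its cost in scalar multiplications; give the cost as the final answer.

(M1 (M2 M3)): cost 130.
((M1 M2) M3): cost 294.
Optimal: (M1 (M2 M3)) with cost 130.

130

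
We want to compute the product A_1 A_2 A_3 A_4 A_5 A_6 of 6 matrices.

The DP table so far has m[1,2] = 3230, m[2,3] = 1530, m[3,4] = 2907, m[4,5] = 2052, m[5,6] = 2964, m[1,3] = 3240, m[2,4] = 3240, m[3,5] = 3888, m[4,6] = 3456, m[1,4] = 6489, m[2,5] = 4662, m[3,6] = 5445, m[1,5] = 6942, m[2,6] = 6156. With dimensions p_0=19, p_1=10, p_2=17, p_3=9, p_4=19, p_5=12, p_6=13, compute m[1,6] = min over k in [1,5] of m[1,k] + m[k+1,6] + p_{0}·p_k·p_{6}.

8626

m[1,6] = min over k∈[1,5] of m[1,k]+m[k+1,6]+p_{0}·p_k·p_{6}.
k=1: 0 + 6156 + 19·10·13 = 8626; k=2: 3230 + 5445 + 19·17·13 = 12874; k=3: 3240 + 3456 + 19·9·13 = 8919; k=4: 6489 + 2964 + 19·19·13 = 14146; k=5: 6942 + 0 + 19·12·13 = 9906.
Minimum: 8626 at k=1.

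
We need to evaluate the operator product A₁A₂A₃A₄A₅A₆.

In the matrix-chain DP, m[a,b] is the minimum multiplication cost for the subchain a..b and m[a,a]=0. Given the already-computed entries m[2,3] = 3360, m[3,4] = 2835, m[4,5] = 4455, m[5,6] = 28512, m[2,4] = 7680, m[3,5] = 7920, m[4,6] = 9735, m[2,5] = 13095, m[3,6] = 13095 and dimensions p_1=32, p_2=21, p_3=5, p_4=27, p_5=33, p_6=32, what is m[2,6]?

18215

m[2,6] = min over k∈[2,5] of m[2,k]+m[k+1,6]+p_{1}·p_k·p_{6}.
k=2: 0 + 13095 + 32·21·32 = 34599; k=3: 3360 + 9735 + 32·5·32 = 18215; k=4: 7680 + 28512 + 32·27·32 = 63840; k=5: 13095 + 0 + 32·33·32 = 46887.
Minimum: 18215 at k=3.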